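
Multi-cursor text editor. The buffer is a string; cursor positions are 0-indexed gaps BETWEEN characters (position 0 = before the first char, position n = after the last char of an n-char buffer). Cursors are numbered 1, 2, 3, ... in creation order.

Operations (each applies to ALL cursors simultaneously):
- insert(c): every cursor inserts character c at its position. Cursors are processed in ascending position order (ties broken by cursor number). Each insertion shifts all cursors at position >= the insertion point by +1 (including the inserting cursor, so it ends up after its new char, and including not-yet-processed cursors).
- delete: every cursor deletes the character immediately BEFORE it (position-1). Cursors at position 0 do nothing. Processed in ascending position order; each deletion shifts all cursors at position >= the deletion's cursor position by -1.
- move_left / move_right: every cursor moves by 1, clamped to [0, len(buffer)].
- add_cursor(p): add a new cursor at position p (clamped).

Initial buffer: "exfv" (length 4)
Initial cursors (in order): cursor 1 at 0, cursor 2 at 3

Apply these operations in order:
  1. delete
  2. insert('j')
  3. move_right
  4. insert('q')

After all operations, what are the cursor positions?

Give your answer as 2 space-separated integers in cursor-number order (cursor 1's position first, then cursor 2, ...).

After op 1 (delete): buffer="exv" (len 3), cursors c1@0 c2@2, authorship ...
After op 2 (insert('j')): buffer="jexjv" (len 5), cursors c1@1 c2@4, authorship 1..2.
After op 3 (move_right): buffer="jexjv" (len 5), cursors c1@2 c2@5, authorship 1..2.
After op 4 (insert('q')): buffer="jeqxjvq" (len 7), cursors c1@3 c2@7, authorship 1.1.2.2

Answer: 3 7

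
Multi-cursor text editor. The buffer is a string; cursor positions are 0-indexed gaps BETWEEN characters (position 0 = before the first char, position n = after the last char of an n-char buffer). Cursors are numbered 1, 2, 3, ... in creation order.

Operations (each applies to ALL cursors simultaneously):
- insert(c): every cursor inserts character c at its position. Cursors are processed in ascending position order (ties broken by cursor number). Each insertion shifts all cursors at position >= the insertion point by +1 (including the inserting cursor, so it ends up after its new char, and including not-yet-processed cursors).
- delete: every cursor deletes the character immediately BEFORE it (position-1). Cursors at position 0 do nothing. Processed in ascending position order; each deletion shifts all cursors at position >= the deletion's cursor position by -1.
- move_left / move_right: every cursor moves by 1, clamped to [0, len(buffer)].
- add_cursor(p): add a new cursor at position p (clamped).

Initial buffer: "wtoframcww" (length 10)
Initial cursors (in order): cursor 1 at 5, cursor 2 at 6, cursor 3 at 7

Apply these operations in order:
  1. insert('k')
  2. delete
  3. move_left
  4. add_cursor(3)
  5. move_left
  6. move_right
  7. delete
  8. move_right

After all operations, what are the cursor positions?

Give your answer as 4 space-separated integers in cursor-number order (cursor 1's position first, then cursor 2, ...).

After op 1 (insert('k')): buffer="wtofrkakmkcww" (len 13), cursors c1@6 c2@8 c3@10, authorship .....1.2.3...
After op 2 (delete): buffer="wtoframcww" (len 10), cursors c1@5 c2@6 c3@7, authorship ..........
After op 3 (move_left): buffer="wtoframcww" (len 10), cursors c1@4 c2@5 c3@6, authorship ..........
After op 4 (add_cursor(3)): buffer="wtoframcww" (len 10), cursors c4@3 c1@4 c2@5 c3@6, authorship ..........
After op 5 (move_left): buffer="wtoframcww" (len 10), cursors c4@2 c1@3 c2@4 c3@5, authorship ..........
After op 6 (move_right): buffer="wtoframcww" (len 10), cursors c4@3 c1@4 c2@5 c3@6, authorship ..........
After op 7 (delete): buffer="wtmcww" (len 6), cursors c1@2 c2@2 c3@2 c4@2, authorship ......
After op 8 (move_right): buffer="wtmcww" (len 6), cursors c1@3 c2@3 c3@3 c4@3, authorship ......

Answer: 3 3 3 3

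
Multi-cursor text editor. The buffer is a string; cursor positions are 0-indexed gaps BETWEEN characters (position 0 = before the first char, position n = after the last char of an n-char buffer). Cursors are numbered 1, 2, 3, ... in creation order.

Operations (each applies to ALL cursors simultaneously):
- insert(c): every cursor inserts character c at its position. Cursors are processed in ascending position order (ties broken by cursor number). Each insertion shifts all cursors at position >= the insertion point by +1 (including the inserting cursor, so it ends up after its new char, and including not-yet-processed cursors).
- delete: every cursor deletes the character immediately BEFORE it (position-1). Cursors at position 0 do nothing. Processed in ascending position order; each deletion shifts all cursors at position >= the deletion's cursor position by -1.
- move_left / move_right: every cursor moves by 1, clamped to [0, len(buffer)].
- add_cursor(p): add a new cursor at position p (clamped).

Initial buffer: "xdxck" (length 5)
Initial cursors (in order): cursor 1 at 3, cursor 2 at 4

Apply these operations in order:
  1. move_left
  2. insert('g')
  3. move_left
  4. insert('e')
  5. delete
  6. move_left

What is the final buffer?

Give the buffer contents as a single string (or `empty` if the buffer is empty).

After op 1 (move_left): buffer="xdxck" (len 5), cursors c1@2 c2@3, authorship .....
After op 2 (insert('g')): buffer="xdgxgck" (len 7), cursors c1@3 c2@5, authorship ..1.2..
After op 3 (move_left): buffer="xdgxgck" (len 7), cursors c1@2 c2@4, authorship ..1.2..
After op 4 (insert('e')): buffer="xdegxegck" (len 9), cursors c1@3 c2@6, authorship ..11.22..
After op 5 (delete): buffer="xdgxgck" (len 7), cursors c1@2 c2@4, authorship ..1.2..
After op 6 (move_left): buffer="xdgxgck" (len 7), cursors c1@1 c2@3, authorship ..1.2..

Answer: xdgxgck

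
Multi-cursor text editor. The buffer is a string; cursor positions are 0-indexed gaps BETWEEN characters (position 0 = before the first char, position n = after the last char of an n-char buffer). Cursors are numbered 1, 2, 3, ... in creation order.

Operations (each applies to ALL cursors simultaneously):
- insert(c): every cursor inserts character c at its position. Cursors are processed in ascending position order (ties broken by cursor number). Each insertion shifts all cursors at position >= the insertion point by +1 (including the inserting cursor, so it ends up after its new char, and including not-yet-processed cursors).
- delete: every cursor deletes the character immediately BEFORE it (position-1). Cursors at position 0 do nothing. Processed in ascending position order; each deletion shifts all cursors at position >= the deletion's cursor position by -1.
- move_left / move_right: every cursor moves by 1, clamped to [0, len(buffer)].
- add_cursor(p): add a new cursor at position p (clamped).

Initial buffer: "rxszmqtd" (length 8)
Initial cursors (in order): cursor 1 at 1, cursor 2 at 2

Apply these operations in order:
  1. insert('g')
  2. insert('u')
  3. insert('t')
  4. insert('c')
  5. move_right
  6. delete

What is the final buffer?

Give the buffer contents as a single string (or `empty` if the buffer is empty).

Answer: rgutcgutczmqtd

Derivation:
After op 1 (insert('g')): buffer="rgxgszmqtd" (len 10), cursors c1@2 c2@4, authorship .1.2......
After op 2 (insert('u')): buffer="rguxguszmqtd" (len 12), cursors c1@3 c2@6, authorship .11.22......
After op 3 (insert('t')): buffer="rgutxgutszmqtd" (len 14), cursors c1@4 c2@8, authorship .111.222......
After op 4 (insert('c')): buffer="rgutcxgutcszmqtd" (len 16), cursors c1@5 c2@10, authorship .1111.2222......
After op 5 (move_right): buffer="rgutcxgutcszmqtd" (len 16), cursors c1@6 c2@11, authorship .1111.2222......
After op 6 (delete): buffer="rgutcgutczmqtd" (len 14), cursors c1@5 c2@9, authorship .11112222.....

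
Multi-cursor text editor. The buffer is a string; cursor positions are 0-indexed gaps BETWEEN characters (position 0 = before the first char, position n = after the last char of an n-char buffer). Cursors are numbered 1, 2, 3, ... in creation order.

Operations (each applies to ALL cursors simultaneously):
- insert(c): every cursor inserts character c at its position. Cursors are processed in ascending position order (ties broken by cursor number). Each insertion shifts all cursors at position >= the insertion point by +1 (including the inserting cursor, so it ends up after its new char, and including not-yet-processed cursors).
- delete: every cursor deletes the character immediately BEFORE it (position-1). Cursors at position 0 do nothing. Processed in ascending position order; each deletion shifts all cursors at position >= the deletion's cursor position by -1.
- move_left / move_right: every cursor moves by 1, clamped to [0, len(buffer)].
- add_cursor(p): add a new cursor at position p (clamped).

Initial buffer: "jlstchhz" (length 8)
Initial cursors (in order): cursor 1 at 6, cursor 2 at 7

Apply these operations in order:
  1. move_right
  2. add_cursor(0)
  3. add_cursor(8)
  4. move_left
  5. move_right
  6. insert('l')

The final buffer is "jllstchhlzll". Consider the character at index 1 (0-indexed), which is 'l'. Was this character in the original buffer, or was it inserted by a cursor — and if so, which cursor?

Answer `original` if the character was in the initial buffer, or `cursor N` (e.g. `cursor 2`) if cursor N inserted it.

Answer: cursor 3

Derivation:
After op 1 (move_right): buffer="jlstchhz" (len 8), cursors c1@7 c2@8, authorship ........
After op 2 (add_cursor(0)): buffer="jlstchhz" (len 8), cursors c3@0 c1@7 c2@8, authorship ........
After op 3 (add_cursor(8)): buffer="jlstchhz" (len 8), cursors c3@0 c1@7 c2@8 c4@8, authorship ........
After op 4 (move_left): buffer="jlstchhz" (len 8), cursors c3@0 c1@6 c2@7 c4@7, authorship ........
After op 5 (move_right): buffer="jlstchhz" (len 8), cursors c3@1 c1@7 c2@8 c4@8, authorship ........
After op 6 (insert('l')): buffer="jllstchhlzll" (len 12), cursors c3@2 c1@9 c2@12 c4@12, authorship .3......1.24
Authorship (.=original, N=cursor N): . 3 . . . . . . 1 . 2 4
Index 1: author = 3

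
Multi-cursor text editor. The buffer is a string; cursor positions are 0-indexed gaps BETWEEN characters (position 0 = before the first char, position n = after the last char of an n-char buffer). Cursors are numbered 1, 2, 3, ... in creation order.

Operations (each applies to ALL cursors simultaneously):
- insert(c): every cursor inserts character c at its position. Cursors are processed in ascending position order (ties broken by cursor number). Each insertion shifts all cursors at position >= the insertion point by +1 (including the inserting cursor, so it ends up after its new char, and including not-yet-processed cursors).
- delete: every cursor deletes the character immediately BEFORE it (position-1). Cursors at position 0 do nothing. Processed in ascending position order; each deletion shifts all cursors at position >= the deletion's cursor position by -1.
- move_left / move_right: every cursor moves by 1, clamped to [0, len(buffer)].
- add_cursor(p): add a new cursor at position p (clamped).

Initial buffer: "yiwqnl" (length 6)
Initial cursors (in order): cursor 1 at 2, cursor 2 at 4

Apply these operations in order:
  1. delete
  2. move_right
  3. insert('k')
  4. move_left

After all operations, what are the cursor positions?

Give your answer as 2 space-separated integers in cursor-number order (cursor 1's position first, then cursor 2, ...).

After op 1 (delete): buffer="ywnl" (len 4), cursors c1@1 c2@2, authorship ....
After op 2 (move_right): buffer="ywnl" (len 4), cursors c1@2 c2@3, authorship ....
After op 3 (insert('k')): buffer="ywknkl" (len 6), cursors c1@3 c2@5, authorship ..1.2.
After op 4 (move_left): buffer="ywknkl" (len 6), cursors c1@2 c2@4, authorship ..1.2.

Answer: 2 4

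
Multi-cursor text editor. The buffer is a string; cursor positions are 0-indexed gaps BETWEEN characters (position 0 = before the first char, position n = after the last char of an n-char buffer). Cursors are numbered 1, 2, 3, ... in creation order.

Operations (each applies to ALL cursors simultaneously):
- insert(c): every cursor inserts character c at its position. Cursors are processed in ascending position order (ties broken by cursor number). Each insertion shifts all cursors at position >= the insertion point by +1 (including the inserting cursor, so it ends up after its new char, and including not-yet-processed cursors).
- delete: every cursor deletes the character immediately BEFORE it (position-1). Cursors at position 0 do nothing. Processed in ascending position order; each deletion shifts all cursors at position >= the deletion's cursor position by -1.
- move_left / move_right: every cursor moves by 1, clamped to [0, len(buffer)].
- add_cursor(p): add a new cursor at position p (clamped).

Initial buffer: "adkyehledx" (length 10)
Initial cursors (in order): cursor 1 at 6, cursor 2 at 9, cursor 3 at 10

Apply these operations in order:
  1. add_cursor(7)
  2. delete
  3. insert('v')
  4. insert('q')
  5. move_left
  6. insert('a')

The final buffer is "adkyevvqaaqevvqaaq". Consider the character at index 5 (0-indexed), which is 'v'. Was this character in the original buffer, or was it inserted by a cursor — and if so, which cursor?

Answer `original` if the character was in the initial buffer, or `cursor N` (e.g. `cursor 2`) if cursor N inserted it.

After op 1 (add_cursor(7)): buffer="adkyehledx" (len 10), cursors c1@6 c4@7 c2@9 c3@10, authorship ..........
After op 2 (delete): buffer="adkyee" (len 6), cursors c1@5 c4@5 c2@6 c3@6, authorship ......
After op 3 (insert('v')): buffer="adkyevvevv" (len 10), cursors c1@7 c4@7 c2@10 c3@10, authorship .....14.23
After op 4 (insert('q')): buffer="adkyevvqqevvqq" (len 14), cursors c1@9 c4@9 c2@14 c3@14, authorship .....1414.2323
After op 5 (move_left): buffer="adkyevvqqevvqq" (len 14), cursors c1@8 c4@8 c2@13 c3@13, authorship .....1414.2323
After op 6 (insert('a')): buffer="adkyevvqaaqevvqaaq" (len 18), cursors c1@10 c4@10 c2@17 c3@17, authorship .....141144.232233
Authorship (.=original, N=cursor N): . . . . . 1 4 1 1 4 4 . 2 3 2 2 3 3
Index 5: author = 1

Answer: cursor 1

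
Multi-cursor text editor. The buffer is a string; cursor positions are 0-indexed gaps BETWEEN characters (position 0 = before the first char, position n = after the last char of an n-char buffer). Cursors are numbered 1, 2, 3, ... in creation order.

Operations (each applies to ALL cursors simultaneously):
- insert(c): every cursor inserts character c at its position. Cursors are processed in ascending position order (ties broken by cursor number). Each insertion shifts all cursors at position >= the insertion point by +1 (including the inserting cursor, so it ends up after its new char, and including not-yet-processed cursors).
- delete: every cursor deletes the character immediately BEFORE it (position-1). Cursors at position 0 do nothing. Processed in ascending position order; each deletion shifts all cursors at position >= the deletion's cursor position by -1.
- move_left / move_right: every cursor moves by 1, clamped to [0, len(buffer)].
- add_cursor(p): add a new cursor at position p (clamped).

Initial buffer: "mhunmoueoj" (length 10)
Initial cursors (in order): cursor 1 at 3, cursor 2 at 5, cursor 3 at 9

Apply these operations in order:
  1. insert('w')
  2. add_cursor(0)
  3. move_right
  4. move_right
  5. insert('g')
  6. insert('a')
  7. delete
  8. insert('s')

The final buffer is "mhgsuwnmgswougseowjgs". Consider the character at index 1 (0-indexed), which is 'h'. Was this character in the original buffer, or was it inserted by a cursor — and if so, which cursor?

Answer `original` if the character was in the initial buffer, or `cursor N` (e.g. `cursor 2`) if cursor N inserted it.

Answer: original

Derivation:
After op 1 (insert('w')): buffer="mhuwnmwoueowj" (len 13), cursors c1@4 c2@7 c3@12, authorship ...1..2....3.
After op 2 (add_cursor(0)): buffer="mhuwnmwoueowj" (len 13), cursors c4@0 c1@4 c2@7 c3@12, authorship ...1..2....3.
After op 3 (move_right): buffer="mhuwnmwoueowj" (len 13), cursors c4@1 c1@5 c2@8 c3@13, authorship ...1..2....3.
After op 4 (move_right): buffer="mhuwnmwoueowj" (len 13), cursors c4@2 c1@6 c2@9 c3@13, authorship ...1..2....3.
After op 5 (insert('g')): buffer="mhguwnmgwougeowjg" (len 17), cursors c4@3 c1@8 c2@12 c3@17, authorship ..4.1..12..2..3.3
After op 6 (insert('a')): buffer="mhgauwnmgawougaeowjga" (len 21), cursors c4@4 c1@10 c2@15 c3@21, authorship ..44.1..112..22..3.33
After op 7 (delete): buffer="mhguwnmgwougeowjg" (len 17), cursors c4@3 c1@8 c2@12 c3@17, authorship ..4.1..12..2..3.3
After op 8 (insert('s')): buffer="mhgsuwnmgswougseowjgs" (len 21), cursors c4@4 c1@10 c2@15 c3@21, authorship ..44.1..112..22..3.33
Authorship (.=original, N=cursor N): . . 4 4 . 1 . . 1 1 2 . . 2 2 . . 3 . 3 3
Index 1: author = original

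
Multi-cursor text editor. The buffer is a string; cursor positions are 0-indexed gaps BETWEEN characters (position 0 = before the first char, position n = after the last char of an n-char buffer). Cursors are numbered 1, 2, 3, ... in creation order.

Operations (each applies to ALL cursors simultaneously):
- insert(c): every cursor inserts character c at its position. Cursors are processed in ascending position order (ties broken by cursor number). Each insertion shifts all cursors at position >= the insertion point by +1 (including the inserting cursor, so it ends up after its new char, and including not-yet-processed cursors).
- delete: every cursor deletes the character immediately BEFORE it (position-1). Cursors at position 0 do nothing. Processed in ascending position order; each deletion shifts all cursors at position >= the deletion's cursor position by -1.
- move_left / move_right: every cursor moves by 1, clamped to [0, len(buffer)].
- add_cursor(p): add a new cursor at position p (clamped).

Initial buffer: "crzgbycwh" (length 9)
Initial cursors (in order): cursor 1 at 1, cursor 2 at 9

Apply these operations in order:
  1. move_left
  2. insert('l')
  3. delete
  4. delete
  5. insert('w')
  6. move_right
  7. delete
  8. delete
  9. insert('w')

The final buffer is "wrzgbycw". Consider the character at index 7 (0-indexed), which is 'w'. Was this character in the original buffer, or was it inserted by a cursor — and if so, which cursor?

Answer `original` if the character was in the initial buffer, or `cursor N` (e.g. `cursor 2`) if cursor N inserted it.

Answer: cursor 2

Derivation:
After op 1 (move_left): buffer="crzgbycwh" (len 9), cursors c1@0 c2@8, authorship .........
After op 2 (insert('l')): buffer="lcrzgbycwlh" (len 11), cursors c1@1 c2@10, authorship 1........2.
After op 3 (delete): buffer="crzgbycwh" (len 9), cursors c1@0 c2@8, authorship .........
After op 4 (delete): buffer="crzgbych" (len 8), cursors c1@0 c2@7, authorship ........
After op 5 (insert('w')): buffer="wcrzgbycwh" (len 10), cursors c1@1 c2@9, authorship 1.......2.
After op 6 (move_right): buffer="wcrzgbycwh" (len 10), cursors c1@2 c2@10, authorship 1.......2.
After op 7 (delete): buffer="wrzgbycw" (len 8), cursors c1@1 c2@8, authorship 1......2
After op 8 (delete): buffer="rzgbyc" (len 6), cursors c1@0 c2@6, authorship ......
After op 9 (insert('w')): buffer="wrzgbycw" (len 8), cursors c1@1 c2@8, authorship 1......2
Authorship (.=original, N=cursor N): 1 . . . . . . 2
Index 7: author = 2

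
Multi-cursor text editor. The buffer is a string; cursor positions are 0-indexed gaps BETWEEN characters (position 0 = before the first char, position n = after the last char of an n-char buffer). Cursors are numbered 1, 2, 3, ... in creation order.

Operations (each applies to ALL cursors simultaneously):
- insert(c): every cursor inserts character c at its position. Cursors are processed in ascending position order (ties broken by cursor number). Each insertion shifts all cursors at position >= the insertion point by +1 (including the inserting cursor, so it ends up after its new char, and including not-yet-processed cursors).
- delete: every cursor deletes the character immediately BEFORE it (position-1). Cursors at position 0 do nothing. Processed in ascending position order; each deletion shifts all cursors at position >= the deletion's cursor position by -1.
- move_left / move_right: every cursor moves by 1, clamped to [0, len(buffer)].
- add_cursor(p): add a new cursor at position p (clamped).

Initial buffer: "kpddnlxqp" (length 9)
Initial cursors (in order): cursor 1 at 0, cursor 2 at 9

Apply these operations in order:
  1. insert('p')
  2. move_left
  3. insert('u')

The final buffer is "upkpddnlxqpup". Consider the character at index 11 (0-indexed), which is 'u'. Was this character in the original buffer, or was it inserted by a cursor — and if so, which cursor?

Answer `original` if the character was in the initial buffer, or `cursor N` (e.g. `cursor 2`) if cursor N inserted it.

Answer: cursor 2

Derivation:
After op 1 (insert('p')): buffer="pkpddnlxqpp" (len 11), cursors c1@1 c2@11, authorship 1.........2
After op 2 (move_left): buffer="pkpddnlxqpp" (len 11), cursors c1@0 c2@10, authorship 1.........2
After op 3 (insert('u')): buffer="upkpddnlxqpup" (len 13), cursors c1@1 c2@12, authorship 11.........22
Authorship (.=original, N=cursor N): 1 1 . . . . . . . . . 2 2
Index 11: author = 2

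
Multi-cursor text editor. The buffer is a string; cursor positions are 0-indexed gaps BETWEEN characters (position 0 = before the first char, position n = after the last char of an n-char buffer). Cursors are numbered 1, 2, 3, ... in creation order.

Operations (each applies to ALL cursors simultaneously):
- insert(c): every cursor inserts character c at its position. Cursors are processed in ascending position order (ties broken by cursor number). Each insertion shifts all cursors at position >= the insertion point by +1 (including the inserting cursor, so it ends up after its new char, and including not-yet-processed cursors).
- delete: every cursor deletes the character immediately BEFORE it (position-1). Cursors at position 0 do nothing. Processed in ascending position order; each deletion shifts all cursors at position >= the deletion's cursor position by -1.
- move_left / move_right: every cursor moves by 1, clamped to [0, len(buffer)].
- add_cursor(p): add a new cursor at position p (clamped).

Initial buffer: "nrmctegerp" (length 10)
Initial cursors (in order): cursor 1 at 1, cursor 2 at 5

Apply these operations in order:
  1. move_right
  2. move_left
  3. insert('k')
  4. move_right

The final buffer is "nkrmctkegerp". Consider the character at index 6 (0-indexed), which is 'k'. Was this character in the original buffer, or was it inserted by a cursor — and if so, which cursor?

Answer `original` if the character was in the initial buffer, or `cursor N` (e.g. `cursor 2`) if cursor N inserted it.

Answer: cursor 2

Derivation:
After op 1 (move_right): buffer="nrmctegerp" (len 10), cursors c1@2 c2@6, authorship ..........
After op 2 (move_left): buffer="nrmctegerp" (len 10), cursors c1@1 c2@5, authorship ..........
After op 3 (insert('k')): buffer="nkrmctkegerp" (len 12), cursors c1@2 c2@7, authorship .1....2.....
After op 4 (move_right): buffer="nkrmctkegerp" (len 12), cursors c1@3 c2@8, authorship .1....2.....
Authorship (.=original, N=cursor N): . 1 . . . . 2 . . . . .
Index 6: author = 2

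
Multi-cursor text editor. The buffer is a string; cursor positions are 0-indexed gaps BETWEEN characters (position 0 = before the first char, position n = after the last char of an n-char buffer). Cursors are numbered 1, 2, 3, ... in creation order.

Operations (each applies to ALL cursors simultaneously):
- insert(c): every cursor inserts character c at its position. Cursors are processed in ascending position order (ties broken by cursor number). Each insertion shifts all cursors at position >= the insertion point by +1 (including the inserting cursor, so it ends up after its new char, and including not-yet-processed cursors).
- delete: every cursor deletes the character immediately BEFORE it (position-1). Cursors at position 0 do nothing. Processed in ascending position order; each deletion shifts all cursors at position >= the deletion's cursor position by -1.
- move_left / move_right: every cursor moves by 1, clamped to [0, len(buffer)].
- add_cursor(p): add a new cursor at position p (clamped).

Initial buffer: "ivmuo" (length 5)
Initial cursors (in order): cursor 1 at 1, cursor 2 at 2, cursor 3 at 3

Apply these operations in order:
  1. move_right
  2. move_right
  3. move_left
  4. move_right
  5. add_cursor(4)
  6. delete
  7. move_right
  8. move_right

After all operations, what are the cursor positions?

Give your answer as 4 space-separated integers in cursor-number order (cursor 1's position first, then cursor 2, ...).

Answer: 1 1 1 1

Derivation:
After op 1 (move_right): buffer="ivmuo" (len 5), cursors c1@2 c2@3 c3@4, authorship .....
After op 2 (move_right): buffer="ivmuo" (len 5), cursors c1@3 c2@4 c3@5, authorship .....
After op 3 (move_left): buffer="ivmuo" (len 5), cursors c1@2 c2@3 c3@4, authorship .....
After op 4 (move_right): buffer="ivmuo" (len 5), cursors c1@3 c2@4 c3@5, authorship .....
After op 5 (add_cursor(4)): buffer="ivmuo" (len 5), cursors c1@3 c2@4 c4@4 c3@5, authorship .....
After op 6 (delete): buffer="i" (len 1), cursors c1@1 c2@1 c3@1 c4@1, authorship .
After op 7 (move_right): buffer="i" (len 1), cursors c1@1 c2@1 c3@1 c4@1, authorship .
After op 8 (move_right): buffer="i" (len 1), cursors c1@1 c2@1 c3@1 c4@1, authorship .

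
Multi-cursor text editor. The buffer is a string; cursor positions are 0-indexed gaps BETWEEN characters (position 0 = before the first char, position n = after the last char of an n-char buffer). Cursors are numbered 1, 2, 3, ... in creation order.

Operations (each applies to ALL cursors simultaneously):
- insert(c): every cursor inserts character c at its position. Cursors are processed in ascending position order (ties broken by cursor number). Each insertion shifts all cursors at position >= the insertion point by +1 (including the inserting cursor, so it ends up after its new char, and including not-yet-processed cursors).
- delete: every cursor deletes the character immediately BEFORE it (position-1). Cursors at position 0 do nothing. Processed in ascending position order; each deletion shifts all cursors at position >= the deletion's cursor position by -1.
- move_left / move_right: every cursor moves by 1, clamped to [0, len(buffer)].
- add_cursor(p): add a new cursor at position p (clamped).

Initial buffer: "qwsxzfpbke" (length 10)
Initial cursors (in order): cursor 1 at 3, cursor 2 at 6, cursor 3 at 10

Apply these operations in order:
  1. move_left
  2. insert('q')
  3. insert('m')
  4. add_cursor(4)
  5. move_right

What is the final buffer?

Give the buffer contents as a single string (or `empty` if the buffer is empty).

Answer: qwqmsxzqmfpbkqme

Derivation:
After op 1 (move_left): buffer="qwsxzfpbke" (len 10), cursors c1@2 c2@5 c3@9, authorship ..........
After op 2 (insert('q')): buffer="qwqsxzqfpbkqe" (len 13), cursors c1@3 c2@7 c3@12, authorship ..1...2....3.
After op 3 (insert('m')): buffer="qwqmsxzqmfpbkqme" (len 16), cursors c1@4 c2@9 c3@15, authorship ..11...22....33.
After op 4 (add_cursor(4)): buffer="qwqmsxzqmfpbkqme" (len 16), cursors c1@4 c4@4 c2@9 c3@15, authorship ..11...22....33.
After op 5 (move_right): buffer="qwqmsxzqmfpbkqme" (len 16), cursors c1@5 c4@5 c2@10 c3@16, authorship ..11...22....33.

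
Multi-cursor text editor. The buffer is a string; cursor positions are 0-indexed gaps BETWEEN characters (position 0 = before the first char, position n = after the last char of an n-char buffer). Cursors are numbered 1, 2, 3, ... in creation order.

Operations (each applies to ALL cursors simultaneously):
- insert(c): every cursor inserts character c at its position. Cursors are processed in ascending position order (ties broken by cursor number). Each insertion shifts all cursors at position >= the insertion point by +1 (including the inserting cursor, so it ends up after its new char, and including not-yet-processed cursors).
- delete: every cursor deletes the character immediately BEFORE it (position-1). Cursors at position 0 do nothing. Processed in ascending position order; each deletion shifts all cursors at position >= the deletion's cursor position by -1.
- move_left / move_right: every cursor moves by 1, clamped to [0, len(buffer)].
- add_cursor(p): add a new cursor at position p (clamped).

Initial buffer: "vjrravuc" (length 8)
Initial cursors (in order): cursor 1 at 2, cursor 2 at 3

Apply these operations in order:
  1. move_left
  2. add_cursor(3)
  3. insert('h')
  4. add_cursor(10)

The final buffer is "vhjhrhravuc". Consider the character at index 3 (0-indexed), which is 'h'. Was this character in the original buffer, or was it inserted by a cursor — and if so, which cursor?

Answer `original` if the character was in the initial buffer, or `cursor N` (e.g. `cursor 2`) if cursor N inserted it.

After op 1 (move_left): buffer="vjrravuc" (len 8), cursors c1@1 c2@2, authorship ........
After op 2 (add_cursor(3)): buffer="vjrravuc" (len 8), cursors c1@1 c2@2 c3@3, authorship ........
After op 3 (insert('h')): buffer="vhjhrhravuc" (len 11), cursors c1@2 c2@4 c3@6, authorship .1.2.3.....
After op 4 (add_cursor(10)): buffer="vhjhrhravuc" (len 11), cursors c1@2 c2@4 c3@6 c4@10, authorship .1.2.3.....
Authorship (.=original, N=cursor N): . 1 . 2 . 3 . . . . .
Index 3: author = 2

Answer: cursor 2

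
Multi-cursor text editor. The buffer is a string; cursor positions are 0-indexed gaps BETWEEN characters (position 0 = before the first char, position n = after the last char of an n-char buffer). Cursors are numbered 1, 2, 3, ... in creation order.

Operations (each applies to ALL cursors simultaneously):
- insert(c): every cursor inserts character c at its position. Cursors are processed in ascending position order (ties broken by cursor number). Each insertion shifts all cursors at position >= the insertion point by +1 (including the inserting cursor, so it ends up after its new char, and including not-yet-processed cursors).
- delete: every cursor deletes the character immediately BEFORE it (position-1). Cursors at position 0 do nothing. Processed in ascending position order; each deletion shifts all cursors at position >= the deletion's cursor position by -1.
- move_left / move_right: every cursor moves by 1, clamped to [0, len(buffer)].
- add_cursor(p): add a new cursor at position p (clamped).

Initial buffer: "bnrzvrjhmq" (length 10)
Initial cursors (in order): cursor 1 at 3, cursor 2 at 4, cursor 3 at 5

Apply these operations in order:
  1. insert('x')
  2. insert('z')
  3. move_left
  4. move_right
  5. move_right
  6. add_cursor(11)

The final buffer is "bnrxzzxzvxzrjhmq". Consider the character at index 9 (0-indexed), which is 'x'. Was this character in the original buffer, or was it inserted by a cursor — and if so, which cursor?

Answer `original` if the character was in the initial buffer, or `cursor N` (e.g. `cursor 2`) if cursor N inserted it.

Answer: cursor 3

Derivation:
After op 1 (insert('x')): buffer="bnrxzxvxrjhmq" (len 13), cursors c1@4 c2@6 c3@8, authorship ...1.2.3.....
After op 2 (insert('z')): buffer="bnrxzzxzvxzrjhmq" (len 16), cursors c1@5 c2@8 c3@11, authorship ...11.22.33.....
After op 3 (move_left): buffer="bnrxzzxzvxzrjhmq" (len 16), cursors c1@4 c2@7 c3@10, authorship ...11.22.33.....
After op 4 (move_right): buffer="bnrxzzxzvxzrjhmq" (len 16), cursors c1@5 c2@8 c3@11, authorship ...11.22.33.....
After op 5 (move_right): buffer="bnrxzzxzvxzrjhmq" (len 16), cursors c1@6 c2@9 c3@12, authorship ...11.22.33.....
After op 6 (add_cursor(11)): buffer="bnrxzzxzvxzrjhmq" (len 16), cursors c1@6 c2@9 c4@11 c3@12, authorship ...11.22.33.....
Authorship (.=original, N=cursor N): . . . 1 1 . 2 2 . 3 3 . . . . .
Index 9: author = 3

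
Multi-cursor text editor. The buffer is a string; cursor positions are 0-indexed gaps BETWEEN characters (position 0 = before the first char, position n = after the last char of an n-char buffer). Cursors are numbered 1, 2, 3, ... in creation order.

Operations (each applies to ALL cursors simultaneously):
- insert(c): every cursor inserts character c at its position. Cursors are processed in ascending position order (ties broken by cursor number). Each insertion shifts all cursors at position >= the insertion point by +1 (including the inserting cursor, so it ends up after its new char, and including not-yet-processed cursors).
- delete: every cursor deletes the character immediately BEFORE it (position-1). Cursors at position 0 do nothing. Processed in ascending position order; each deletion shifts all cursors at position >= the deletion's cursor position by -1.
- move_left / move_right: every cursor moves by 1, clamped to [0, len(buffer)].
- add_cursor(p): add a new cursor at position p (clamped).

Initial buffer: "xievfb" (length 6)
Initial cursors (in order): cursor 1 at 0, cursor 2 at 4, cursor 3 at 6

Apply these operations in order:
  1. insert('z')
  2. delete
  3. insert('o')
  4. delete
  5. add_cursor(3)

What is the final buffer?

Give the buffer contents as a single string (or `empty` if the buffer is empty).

After op 1 (insert('z')): buffer="zxievzfbz" (len 9), cursors c1@1 c2@6 c3@9, authorship 1....2..3
After op 2 (delete): buffer="xievfb" (len 6), cursors c1@0 c2@4 c3@6, authorship ......
After op 3 (insert('o')): buffer="oxievofbo" (len 9), cursors c1@1 c2@6 c3@9, authorship 1....2..3
After op 4 (delete): buffer="xievfb" (len 6), cursors c1@0 c2@4 c3@6, authorship ......
After op 5 (add_cursor(3)): buffer="xievfb" (len 6), cursors c1@0 c4@3 c2@4 c3@6, authorship ......

Answer: xievfb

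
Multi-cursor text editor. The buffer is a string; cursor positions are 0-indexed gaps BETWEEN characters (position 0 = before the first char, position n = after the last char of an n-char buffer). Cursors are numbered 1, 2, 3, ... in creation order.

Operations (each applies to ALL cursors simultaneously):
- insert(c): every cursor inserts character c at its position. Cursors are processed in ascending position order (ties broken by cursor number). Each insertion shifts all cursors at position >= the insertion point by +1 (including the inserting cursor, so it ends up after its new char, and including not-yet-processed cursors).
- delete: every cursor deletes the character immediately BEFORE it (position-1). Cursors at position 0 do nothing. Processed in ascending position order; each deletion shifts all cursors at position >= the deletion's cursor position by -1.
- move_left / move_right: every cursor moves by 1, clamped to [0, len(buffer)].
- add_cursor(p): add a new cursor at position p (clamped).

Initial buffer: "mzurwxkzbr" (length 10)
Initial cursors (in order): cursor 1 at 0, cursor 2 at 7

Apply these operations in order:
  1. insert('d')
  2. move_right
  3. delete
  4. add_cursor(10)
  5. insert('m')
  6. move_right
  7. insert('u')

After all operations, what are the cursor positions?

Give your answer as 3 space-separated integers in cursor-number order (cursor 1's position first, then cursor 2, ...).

Answer: 4 13 16

Derivation:
After op 1 (insert('d')): buffer="dmzurwxkdzbr" (len 12), cursors c1@1 c2@9, authorship 1.......2...
After op 2 (move_right): buffer="dmzurwxkdzbr" (len 12), cursors c1@2 c2@10, authorship 1.......2...
After op 3 (delete): buffer="dzurwxkdbr" (len 10), cursors c1@1 c2@8, authorship 1......2..
After op 4 (add_cursor(10)): buffer="dzurwxkdbr" (len 10), cursors c1@1 c2@8 c3@10, authorship 1......2..
After op 5 (insert('m')): buffer="dmzurwxkdmbrm" (len 13), cursors c1@2 c2@10 c3@13, authorship 11......22..3
After op 6 (move_right): buffer="dmzurwxkdmbrm" (len 13), cursors c1@3 c2@11 c3@13, authorship 11......22..3
After op 7 (insert('u')): buffer="dmzuurwxkdmburmu" (len 16), cursors c1@4 c2@13 c3@16, authorship 11.1.....22.2.33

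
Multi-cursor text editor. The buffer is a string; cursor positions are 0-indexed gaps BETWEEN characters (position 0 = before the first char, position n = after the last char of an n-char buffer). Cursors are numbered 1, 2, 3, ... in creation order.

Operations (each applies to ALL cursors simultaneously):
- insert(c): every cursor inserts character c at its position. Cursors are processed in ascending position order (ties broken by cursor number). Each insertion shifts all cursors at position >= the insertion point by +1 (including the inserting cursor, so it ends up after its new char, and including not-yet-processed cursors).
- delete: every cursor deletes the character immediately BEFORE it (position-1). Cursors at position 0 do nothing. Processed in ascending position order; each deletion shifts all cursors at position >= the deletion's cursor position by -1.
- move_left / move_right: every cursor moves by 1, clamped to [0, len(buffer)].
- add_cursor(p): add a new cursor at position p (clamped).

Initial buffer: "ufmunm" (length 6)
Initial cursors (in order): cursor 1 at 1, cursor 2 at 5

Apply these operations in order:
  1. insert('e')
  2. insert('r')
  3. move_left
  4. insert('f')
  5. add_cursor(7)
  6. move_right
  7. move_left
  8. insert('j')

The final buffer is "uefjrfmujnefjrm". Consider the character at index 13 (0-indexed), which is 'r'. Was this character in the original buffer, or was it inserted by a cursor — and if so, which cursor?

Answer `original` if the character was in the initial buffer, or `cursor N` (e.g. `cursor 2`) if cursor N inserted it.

Answer: cursor 2

Derivation:
After op 1 (insert('e')): buffer="uefmunem" (len 8), cursors c1@2 c2@7, authorship .1....2.
After op 2 (insert('r')): buffer="uerfmunerm" (len 10), cursors c1@3 c2@9, authorship .11....22.
After op 3 (move_left): buffer="uerfmunerm" (len 10), cursors c1@2 c2@8, authorship .11....22.
After op 4 (insert('f')): buffer="uefrfmunefrm" (len 12), cursors c1@3 c2@10, authorship .111....222.
After op 5 (add_cursor(7)): buffer="uefrfmunefrm" (len 12), cursors c1@3 c3@7 c2@10, authorship .111....222.
After op 6 (move_right): buffer="uefrfmunefrm" (len 12), cursors c1@4 c3@8 c2@11, authorship .111....222.
After op 7 (move_left): buffer="uefrfmunefrm" (len 12), cursors c1@3 c3@7 c2@10, authorship .111....222.
After op 8 (insert('j')): buffer="uefjrfmujnefjrm" (len 15), cursors c1@4 c3@9 c2@13, authorship .1111...3.2222.
Authorship (.=original, N=cursor N): . 1 1 1 1 . . . 3 . 2 2 2 2 .
Index 13: author = 2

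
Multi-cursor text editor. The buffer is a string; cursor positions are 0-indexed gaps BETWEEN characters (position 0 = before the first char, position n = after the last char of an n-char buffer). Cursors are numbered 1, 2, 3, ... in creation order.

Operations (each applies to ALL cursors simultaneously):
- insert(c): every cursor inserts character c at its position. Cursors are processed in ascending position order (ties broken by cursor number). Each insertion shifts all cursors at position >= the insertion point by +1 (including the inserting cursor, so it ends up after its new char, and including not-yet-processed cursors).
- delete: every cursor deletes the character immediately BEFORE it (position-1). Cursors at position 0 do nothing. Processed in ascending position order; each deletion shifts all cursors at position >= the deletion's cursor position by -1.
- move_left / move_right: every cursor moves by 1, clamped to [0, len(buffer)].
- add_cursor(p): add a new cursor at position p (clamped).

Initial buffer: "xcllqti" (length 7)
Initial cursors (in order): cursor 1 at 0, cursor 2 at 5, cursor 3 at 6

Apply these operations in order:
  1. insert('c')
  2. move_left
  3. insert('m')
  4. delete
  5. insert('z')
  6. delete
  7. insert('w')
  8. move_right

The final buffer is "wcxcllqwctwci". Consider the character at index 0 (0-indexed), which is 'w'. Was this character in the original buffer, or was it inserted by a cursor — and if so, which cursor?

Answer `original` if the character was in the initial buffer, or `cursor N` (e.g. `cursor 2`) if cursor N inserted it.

After op 1 (insert('c')): buffer="cxcllqctci" (len 10), cursors c1@1 c2@7 c3@9, authorship 1.....2.3.
After op 2 (move_left): buffer="cxcllqctci" (len 10), cursors c1@0 c2@6 c3@8, authorship 1.....2.3.
After op 3 (insert('m')): buffer="mcxcllqmctmci" (len 13), cursors c1@1 c2@8 c3@11, authorship 11.....22.33.
After op 4 (delete): buffer="cxcllqctci" (len 10), cursors c1@0 c2@6 c3@8, authorship 1.....2.3.
After op 5 (insert('z')): buffer="zcxcllqzctzci" (len 13), cursors c1@1 c2@8 c3@11, authorship 11.....22.33.
After op 6 (delete): buffer="cxcllqctci" (len 10), cursors c1@0 c2@6 c3@8, authorship 1.....2.3.
After op 7 (insert('w')): buffer="wcxcllqwctwci" (len 13), cursors c1@1 c2@8 c3@11, authorship 11.....22.33.
After op 8 (move_right): buffer="wcxcllqwctwci" (len 13), cursors c1@2 c2@9 c3@12, authorship 11.....22.33.
Authorship (.=original, N=cursor N): 1 1 . . . . . 2 2 . 3 3 .
Index 0: author = 1

Answer: cursor 1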